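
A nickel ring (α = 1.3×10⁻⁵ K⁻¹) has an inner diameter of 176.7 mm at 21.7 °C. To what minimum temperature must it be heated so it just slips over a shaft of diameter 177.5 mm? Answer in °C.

Required Δd = 177.5 − 176.7 = 0.8 mm
Δd = αd₀ΔT ⇒ ΔT = Δd/(αd₀) = 0.8 / (1.3×10⁻⁵ × 176.7) = 348.27 K
T_min = 21.7 + 348.27 = 369.97 °C

T = 370 °C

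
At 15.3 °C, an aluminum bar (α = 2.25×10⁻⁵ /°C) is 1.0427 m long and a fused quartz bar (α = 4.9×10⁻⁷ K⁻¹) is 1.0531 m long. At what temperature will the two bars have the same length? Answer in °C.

L₁(1 + α₁ΔT) = L₂(1 + α₂ΔT) ⇒ ΔT = (L₂ − L₁)/(α₁L₁ − α₂L₂)
L₂ − L₁ = 1.0531 − 1.0427 = 1.04×10⁻² m
α₁L₁ − α₂L₂ = 2.25×10⁻⁵×1.0427 − 4.9×10⁻⁷×1.0531 = 2.2944731×10⁻⁵ m/K
ΔT = 1.04×10⁻² / 2.2944731×10⁻⁵ = 453.263 K
T = 15.3 + 453.263 = 468.563 °C

T = 468.6 °C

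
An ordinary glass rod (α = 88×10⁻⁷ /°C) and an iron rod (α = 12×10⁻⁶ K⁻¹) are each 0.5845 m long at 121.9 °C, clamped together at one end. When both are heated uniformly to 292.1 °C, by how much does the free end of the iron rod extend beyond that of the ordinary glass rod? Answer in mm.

ΔT = 170.2 K
ordinary glass: ΔL = 88×10⁻⁷ × 0.5845 m × 170.2 = 8.7544×10⁻⁴ m = 0.87544 mm
iron: ΔL = 12×10⁻⁶ × 0.5845 m × 170.2 = 1.1938×10⁻³ m = 1.1938 mm
difference = 1.1938 − 0.87544 = 0.31836 mm

0.318 mm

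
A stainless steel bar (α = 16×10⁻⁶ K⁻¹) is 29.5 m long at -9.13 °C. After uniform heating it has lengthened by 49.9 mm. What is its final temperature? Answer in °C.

T = 96.6 °C

ΔL = αL₀ΔT ⇒ ΔT = ΔL / (αL₀)
ΔT = 49.9×10⁻³ m / (16×10⁻⁶ × 29.5 m) = 105.720 K
T = -9.13 + 105.720 = 96.590 °C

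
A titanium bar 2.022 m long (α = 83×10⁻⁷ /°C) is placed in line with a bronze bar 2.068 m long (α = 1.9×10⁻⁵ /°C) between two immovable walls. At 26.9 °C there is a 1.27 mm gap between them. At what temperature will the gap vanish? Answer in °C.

Gap closes when ΔL₁ + ΔL₂ = 1.27 mm = 1.27×10⁻³ m
(α₁L₁ + α₂L₂)ΔT = g
α₁L₁ + α₂L₂ = 83×10⁻⁷×2.022 + 1.9×10⁻⁵×2.068 = 5.60746×10⁻⁵ m/K
ΔT = 1.27×10⁻³ / 5.60746×10⁻⁵ = 22.648 K
T = 26.9 + 22.648 = 49.548 °C

T = 49.5 °C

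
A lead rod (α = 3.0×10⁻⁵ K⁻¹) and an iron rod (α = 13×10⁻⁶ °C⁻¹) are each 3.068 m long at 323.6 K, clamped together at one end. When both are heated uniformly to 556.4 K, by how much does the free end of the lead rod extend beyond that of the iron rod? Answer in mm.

12.1 mm

ΔT = 232.8 K
lead: ΔL = 3.0×10⁻⁵ × 3.068 m × 232.8 = 2.1427×10⁻² m = 21.427 mm
iron: ΔL = 13×10⁻⁶ × 3.068 m × 232.8 = 9.2850×10⁻³ m = 9.2850 mm
difference = 21.427 − 9.2850 = 12.142 mm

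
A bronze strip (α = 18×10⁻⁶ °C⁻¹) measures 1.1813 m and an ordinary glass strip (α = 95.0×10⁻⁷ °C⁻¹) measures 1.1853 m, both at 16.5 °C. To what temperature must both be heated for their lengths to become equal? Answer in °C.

L₁(1 + α₁ΔT) = L₂(1 + α₂ΔT) ⇒ ΔT = (L₂ − L₁)/(α₁L₁ − α₂L₂)
L₂ − L₁ = 1.1853 − 1.1813 = 4.00×10⁻³ m
α₁L₁ − α₂L₂ = 18×10⁻⁶×1.1813 − 95.0×10⁻⁷×1.1853 = 1.000305×10⁻⁵ m/K
ΔT = 4.00×10⁻³ / 1.000305×10⁻⁵ = 399.878 K
T = 16.5 + 399.878 = 416.378 °C

T = 416.4 °C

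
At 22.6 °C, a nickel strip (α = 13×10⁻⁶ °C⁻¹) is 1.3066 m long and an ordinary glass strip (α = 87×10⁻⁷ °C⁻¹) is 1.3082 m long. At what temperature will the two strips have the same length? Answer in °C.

Equal length when α₁L₁ΔT − α₂L₂ΔT = L₂ − L₁ = 1.60×10⁻³ m
α₁L₁ = 1.69858×10⁻⁵, α₂L₂ = 1.138134×10⁻⁵ → Δ(αL) = 5.60446×10⁻⁶ m/K
ΔT = 1.60×10⁻³ / 5.60446×10⁻⁶ = 285.487 K, so T = 22.6 + 285.487 = 308.087 °C

T = 308.1 °C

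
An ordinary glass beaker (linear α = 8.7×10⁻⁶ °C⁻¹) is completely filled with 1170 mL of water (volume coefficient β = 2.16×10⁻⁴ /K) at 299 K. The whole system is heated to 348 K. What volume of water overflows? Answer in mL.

The beaker also expands: β_container ≈ 3α = 2.61×10⁻⁵ /K
Net overflow = V₀(β_liq − 3α_cont)ΔT
β − 3α = 2.16×10⁻⁴ − 2.61×10⁻⁵ = 1.899×10⁻⁴ /K; ΔT = 49 K
ΔV = 1170 × 1.899×10⁻⁴ × 49 = 10.9 mL

10.9 mL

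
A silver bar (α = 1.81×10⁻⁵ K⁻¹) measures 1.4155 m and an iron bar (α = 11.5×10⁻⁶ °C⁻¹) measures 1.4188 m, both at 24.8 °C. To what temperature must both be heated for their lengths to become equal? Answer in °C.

T = 379.5 °C

Equal length when α₁L₁ΔT − α₂L₂ΔT = L₂ − L₁ = 3.30×10⁻³ m
α₁L₁ = 2.562055×10⁻⁵, α₂L₂ = 1.63162×10⁻⁵ → Δ(αL) = 9.30435×10⁻⁶ m/K
ΔT = 3.30×10⁻³ / 9.30435×10⁻⁶ = 354.673 K, so T = 24.8 + 354.673 = 379.473 °C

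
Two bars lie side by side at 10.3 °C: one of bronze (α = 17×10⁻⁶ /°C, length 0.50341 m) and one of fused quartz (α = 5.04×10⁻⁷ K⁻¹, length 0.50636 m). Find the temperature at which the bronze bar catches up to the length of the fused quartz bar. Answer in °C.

Equal length when α₁L₁ΔT − α₂L₂ΔT = L₂ − L₁ = 2.95×10⁻³ m
α₁L₁ = 8.55797×10⁻⁶, α₂L₂ = 2.5520544×10⁻⁷ → Δ(αL) = 8.30276456×10⁻⁶ m/K
ΔT = 2.95×10⁻³ / 8.30276456×10⁻⁶ = 355.303 K, so T = 10.3 + 355.303 = 365.603 °C

T = 365.6 °C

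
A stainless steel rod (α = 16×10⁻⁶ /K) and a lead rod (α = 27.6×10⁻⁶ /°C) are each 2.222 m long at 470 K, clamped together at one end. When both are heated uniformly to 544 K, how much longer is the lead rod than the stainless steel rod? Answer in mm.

1.91 mm

ΔT = 74 K
stainless steel: ΔL = 16×10⁻⁶ × 2.222 m × 74 = 2.6308×10⁻³ m = 2.6308 mm
lead: ΔL = 27.6×10⁻⁶ × 2.222 m × 74 = 4.5382×10⁻³ m = 4.5382 mm
difference = 4.5382 − 2.6308 = 1.9074 mm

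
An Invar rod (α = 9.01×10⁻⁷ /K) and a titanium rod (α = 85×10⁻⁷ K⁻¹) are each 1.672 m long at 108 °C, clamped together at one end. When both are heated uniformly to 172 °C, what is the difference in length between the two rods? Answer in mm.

0.813 mm

ΔT = 64 K
Invar: ΔL = 9.01×10⁻⁷ × 1.672 m × 64 = 9.6414×10⁻⁵ m = 0.096414 mm
titanium: ΔL = 85×10⁻⁷ × 1.672 m × 64 = 9.0957×10⁻⁴ m = 0.90957 mm
difference = 0.90957 − 0.096414 = 0.813156 mm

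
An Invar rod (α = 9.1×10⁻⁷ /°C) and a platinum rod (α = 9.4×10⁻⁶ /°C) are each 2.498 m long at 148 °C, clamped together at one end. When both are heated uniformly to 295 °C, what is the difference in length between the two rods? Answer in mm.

ΔT = 147 K
Invar: ΔL = 9.1×10⁻⁷ × 2.498 m × 147 = 3.3416×10⁻⁴ m = 0.33416 mm
platinum: ΔL = 9.4×10⁻⁶ × 2.498 m × 147 = 3.4517×10⁻³ m = 3.4517 mm
difference = 3.4517 − 0.33416 = 3.11754 mm

3.12 mm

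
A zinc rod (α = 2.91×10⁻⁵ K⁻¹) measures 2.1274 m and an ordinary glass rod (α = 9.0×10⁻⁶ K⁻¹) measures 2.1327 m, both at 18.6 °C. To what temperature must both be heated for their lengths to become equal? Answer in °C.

L₁(1 + α₁ΔT) = L₂(1 + α₂ΔT) ⇒ ΔT = (L₂ − L₁)/(α₁L₁ − α₂L₂)
L₂ − L₁ = 2.1327 − 2.1274 = 5.30×10⁻³ m
α₁L₁ − α₂L₂ = 2.91×10⁻⁵×2.1274 − 9.0×10⁻⁶×2.1327 = 4.271304×10⁻⁵ m/K
ΔT = 5.30×10⁻³ / 4.271304×10⁻⁵ = 124.084 K
T = 18.6 + 124.084 = 142.684 °C

T = 142.7 °C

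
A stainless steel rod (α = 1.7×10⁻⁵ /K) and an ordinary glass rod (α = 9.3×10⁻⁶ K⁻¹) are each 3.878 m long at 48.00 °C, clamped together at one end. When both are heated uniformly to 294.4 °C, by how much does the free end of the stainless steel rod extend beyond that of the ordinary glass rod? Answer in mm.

ΔT = 246.40 K
stainless steel: ΔL = 1.7×10⁻⁵ × 3.878 m × 246.40 = 1.6244×10⁻² m = 16.244 mm
ordinary glass: ΔL = 9.3×10⁻⁶ × 3.878 m × 246.40 = 8.8865×10⁻³ m = 8.8865 mm
difference = 16.244 − 8.8865 = 7.3575 mm

7.36 mm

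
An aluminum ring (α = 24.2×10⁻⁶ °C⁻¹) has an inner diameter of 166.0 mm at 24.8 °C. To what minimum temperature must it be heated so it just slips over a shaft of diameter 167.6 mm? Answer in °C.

Required Δd = 167.6 − 166.0 = 1.6 mm
Δd = αd₀ΔT ⇒ ΔT = Δd/(αd₀) = 1.6 / (24.2×10⁻⁶ × 166.0) = 398.29 K
T_min = 24.8 + 398.29 = 423.09 °C

T = 423 °C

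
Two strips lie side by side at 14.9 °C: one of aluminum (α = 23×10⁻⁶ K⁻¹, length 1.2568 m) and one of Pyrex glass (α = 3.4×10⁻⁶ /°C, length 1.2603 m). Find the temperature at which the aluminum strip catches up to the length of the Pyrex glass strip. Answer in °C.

L₁(1 + α₁ΔT) = L₂(1 + α₂ΔT) ⇒ ΔT = (L₂ − L₁)/(α₁L₁ − α₂L₂)
L₂ − L₁ = 1.2603 − 1.2568 = 3.50×10⁻³ m
α₁L₁ − α₂L₂ = 23×10⁻⁶×1.2568 − 3.4×10⁻⁶×1.2603 = 2.462138×10⁻⁵ m/K
ΔT = 3.50×10⁻³ / 2.462138×10⁻⁵ = 142.153 K
T = 14.9 + 142.153 = 157.053 °C

T = 157.1 °C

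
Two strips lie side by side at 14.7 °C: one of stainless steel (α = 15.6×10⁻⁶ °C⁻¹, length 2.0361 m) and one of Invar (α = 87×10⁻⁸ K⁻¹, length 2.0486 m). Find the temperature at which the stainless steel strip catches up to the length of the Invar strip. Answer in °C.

L₁(1 + α₁ΔT) = L₂(1 + α₂ΔT) ⇒ ΔT = (L₂ − L₁)/(α₁L₁ − α₂L₂)
L₂ − L₁ = 2.0486 − 2.0361 = 1.25×10⁻² m
α₁L₁ − α₂L₂ = 15.6×10⁻⁶×2.0361 − 87×10⁻⁸×2.0486 = 2.9980878×10⁻⁵ m/K
ΔT = 1.25×10⁻² / 2.9980878×10⁻⁵ = 416.932 K
T = 14.7 + 416.932 = 431.632 °C

T = 431.6 °C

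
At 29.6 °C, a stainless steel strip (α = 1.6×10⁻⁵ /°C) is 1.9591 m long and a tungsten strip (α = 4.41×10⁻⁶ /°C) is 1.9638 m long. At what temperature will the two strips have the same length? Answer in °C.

L₁(1 + α₁ΔT) = L₂(1 + α₂ΔT) ⇒ ΔT = (L₂ − L₁)/(α₁L₁ − α₂L₂)
L₂ − L₁ = 1.9638 − 1.9591 = 4.70×10⁻³ m
α₁L₁ − α₂L₂ = 1.6×10⁻⁵×1.9591 − 4.41×10⁻⁶×1.9638 = 2.2685242×10⁻⁵ m/K
ΔT = 4.70×10⁻³ / 2.2685242×10⁻⁵ = 207.183 K
T = 29.6 + 207.183 = 236.783 °C

T = 236.8 °C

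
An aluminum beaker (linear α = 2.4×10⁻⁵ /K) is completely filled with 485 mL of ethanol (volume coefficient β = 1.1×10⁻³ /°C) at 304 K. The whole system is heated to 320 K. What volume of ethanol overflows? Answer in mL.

7.98 mL

The beaker also expands: β_container ≈ 3α = 7.2×10⁻⁵ /K
Net overflow = V₀(β_liq − 3α_cont)ΔT
β − 3α = 1.10×10⁻³ − 7.2×10⁻⁵ = 1.028×10⁻³ /K; ΔT = 16 K
ΔV = 485 × 1.028×10⁻³ × 16 = 7.98 mL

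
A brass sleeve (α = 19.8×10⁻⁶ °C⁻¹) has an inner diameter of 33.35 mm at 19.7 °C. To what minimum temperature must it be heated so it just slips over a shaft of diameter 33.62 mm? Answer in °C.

Required Δd = 33.62 − 33.35 = 0.27 mm
Δd = αd₀ΔT ⇒ ΔT = Δd/(αd₀) = 0.27 / (19.8×10⁻⁶ × 33.35) = 408.89 K
T_min = 19.7 + 408.89 = 428.59 °C

T = 429 °C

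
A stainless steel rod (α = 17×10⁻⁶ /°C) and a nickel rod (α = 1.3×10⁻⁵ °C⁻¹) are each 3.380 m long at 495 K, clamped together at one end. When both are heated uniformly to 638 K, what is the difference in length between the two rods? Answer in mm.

1.93 mm

ΔT = 143 K
stainless steel: ΔL = 17×10⁻⁶ × 3.380 m × 143 = 8.2168×10⁻³ m = 8.2168 mm
nickel: ΔL = 1.3×10⁻⁵ × 3.380 m × 143 = 6.2834×10⁻³ m = 6.2834 mm
difference = 8.2168 − 6.2834 = 1.9334 mm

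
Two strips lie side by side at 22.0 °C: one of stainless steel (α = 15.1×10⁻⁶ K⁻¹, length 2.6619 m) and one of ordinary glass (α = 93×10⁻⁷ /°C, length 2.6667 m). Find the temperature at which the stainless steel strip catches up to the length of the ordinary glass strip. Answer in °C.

Equal length when α₁L₁ΔT − α₂L₂ΔT = L₂ − L₁ = 4.80×10⁻³ m
α₁L₁ = 4.019469×10⁻⁵, α₂L₂ = 2.480031×10⁻⁵ → Δ(αL) = 1.539438×10⁻⁵ m/K
ΔT = 4.80×10⁻³ / 1.539438×10⁻⁵ = 311.802 K, so T = 22.0 + 311.802 = 333.802 °C

T = 333.8 °C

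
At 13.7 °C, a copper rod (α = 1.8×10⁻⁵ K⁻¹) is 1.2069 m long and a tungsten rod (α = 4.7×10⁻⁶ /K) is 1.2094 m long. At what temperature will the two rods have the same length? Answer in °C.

Equal length when α₁L₁ΔT − α₂L₂ΔT = L₂ − L₁ = 2.50×10⁻³ m
α₁L₁ = 2.17242×10⁻⁵, α₂L₂ = 5.68418×10⁻⁶ → Δ(αL) = 1.604002×10⁻⁵ m/K
ΔT = 2.50×10⁻³ / 1.604002×10⁻⁵ = 155.860 K, so T = 13.7 + 155.860 = 169.560 °C

T = 169.6 °C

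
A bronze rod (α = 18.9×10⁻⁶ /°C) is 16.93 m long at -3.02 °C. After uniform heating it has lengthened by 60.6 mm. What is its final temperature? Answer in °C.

ΔL = αL₀ΔT ⇒ ΔT = ΔL / (αL₀)
ΔT = 60.6×10⁻³ m / (18.9×10⁻⁶ × 16.93 m) = 189.39 K
T = -3.02 + 189.39 = 186.37 °C

T = 186 °C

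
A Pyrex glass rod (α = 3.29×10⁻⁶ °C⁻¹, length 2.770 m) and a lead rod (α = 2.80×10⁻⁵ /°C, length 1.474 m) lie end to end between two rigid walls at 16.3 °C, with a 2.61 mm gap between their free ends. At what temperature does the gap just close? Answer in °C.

T = 68.1 °C

α₁L₁ = 9.1133×10⁻⁶ m/K, α₂L₂ = 4.1272×10⁻⁵ m/K → total 5.03853×10⁻⁵ m/K
ΔT = g/(α₁L₁+α₂L₂) = 2.61×10⁻³ / 5.03853×10⁻⁵ = 51.801 K
T = 16.3 + 51.801 = 68.101 °C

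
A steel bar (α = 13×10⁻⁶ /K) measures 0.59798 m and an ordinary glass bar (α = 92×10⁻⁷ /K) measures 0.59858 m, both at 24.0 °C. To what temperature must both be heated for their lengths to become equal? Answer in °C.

L₁(1 + α₁ΔT) = L₂(1 + α₂ΔT) ⇒ ΔT = (L₂ − L₁)/(α₁L₁ − α₂L₂)
L₂ − L₁ = 0.59858 − 0.59798 = 6.00×10⁻⁴ m
α₁L₁ − α₂L₂ = 13×10⁻⁶×0.59798 − 92×10⁻⁷×0.59858 = 2.266804×10⁻⁶ m/K
ΔT = 6.00×10⁻⁴ / 2.266804×10⁻⁶ = 264.690 K
T = 24.0 + 264.690 = 288.690 °C

T = 288.7 °C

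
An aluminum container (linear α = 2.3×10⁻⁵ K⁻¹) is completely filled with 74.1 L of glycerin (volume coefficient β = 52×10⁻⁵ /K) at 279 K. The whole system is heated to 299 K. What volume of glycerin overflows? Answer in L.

The container also expands: β_container ≈ 3α = 6.9×10⁻⁵ /K
Net overflow = V₀(β_liq − 3α_cont)ΔT
β − 3α = 5.20×10⁻⁴ − 6.9×10⁻⁵ = 4.51×10⁻⁴ /K; ΔT = 20 K
ΔV = 74.1 × 4.51×10⁻⁴ × 20 = 0.668 L

0.668 L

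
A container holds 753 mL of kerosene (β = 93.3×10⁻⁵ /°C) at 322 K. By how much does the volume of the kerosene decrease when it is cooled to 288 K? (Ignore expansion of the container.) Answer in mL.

|ΔT| = |288 − 322| = 34 K
ΔV = βV₀ΔT = (93.3×10⁻⁵)(753)(34) = 23.9 mL

ΔV = 23.9 mL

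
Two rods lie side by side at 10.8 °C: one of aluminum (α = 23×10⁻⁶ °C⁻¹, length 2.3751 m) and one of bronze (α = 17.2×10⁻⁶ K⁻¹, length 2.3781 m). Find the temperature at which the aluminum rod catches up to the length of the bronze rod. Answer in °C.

T = 229.4 °C

L₁(1 + α₁ΔT) = L₂(1 + α₂ΔT) ⇒ ΔT = (L₂ − L₁)/(α₁L₁ − α₂L₂)
L₂ − L₁ = 2.3781 − 2.3751 = 3.00×10⁻³ m
α₁L₁ − α₂L₂ = 23×10⁻⁶×2.3751 − 17.2×10⁻⁶×2.3781 = 1.372398×10⁻⁵ m/K
ΔT = 3.00×10⁻³ / 1.372398×10⁻⁵ = 218.595 K
T = 10.8 + 218.595 = 229.395 °C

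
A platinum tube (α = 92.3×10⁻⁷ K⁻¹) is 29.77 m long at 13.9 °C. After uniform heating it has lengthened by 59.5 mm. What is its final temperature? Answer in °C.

ΔL = αL₀ΔT ⇒ ΔT = ΔL / (αL₀)
ΔT = 59.5×10⁻³ m / (92.3×10⁻⁷ × 29.77 m) = 216.54 K
T = 13.9 + 216.54 = 230.44 °C

T = 230 °C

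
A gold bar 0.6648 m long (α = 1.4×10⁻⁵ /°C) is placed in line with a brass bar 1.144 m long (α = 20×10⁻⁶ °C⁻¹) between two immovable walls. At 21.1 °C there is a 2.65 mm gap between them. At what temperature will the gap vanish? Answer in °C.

α₁L₁ = 9.3072×10⁻⁶ m/K, α₂L₂ = 2.288×10⁻⁵ m/K → total 3.21872×10⁻⁵ m/K
ΔT = g/(α₁L₁+α₂L₂) = 2.65×10⁻³ / 3.21872×10⁻⁵ = 82.33 K
T = 21.1 + 82.33 = 103.43 °C

T = 103 °C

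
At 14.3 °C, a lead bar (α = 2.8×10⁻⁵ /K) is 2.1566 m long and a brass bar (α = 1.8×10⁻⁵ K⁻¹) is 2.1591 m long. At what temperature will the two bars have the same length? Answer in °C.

Equal length when α₁L₁ΔT − α₂L₂ΔT = L₂ − L₁ = 2.50×10⁻³ m
α₁L₁ = 6.03848×10⁻⁵, α₂L₂ = 3.88638×10⁻⁵ → Δ(αL) = 2.1521×10⁻⁵ m/K
ΔT = 2.50×10⁻³ / 2.1521×10⁻⁵ = 116.166 K, so T = 14.3 + 116.166 = 130.466 °C

T = 130.5 °C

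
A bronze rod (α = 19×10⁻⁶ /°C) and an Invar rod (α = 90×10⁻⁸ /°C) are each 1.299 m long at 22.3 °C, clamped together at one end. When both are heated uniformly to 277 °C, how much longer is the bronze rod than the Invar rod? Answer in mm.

5.99 mm

ΔT = 254.7 K
bronze: ΔL = 19×10⁻⁶ × 1.299 m × 254.7 = 6.2863×10⁻³ m = 6.2863 mm
Invar: ΔL = 90×10⁻⁸ × 1.299 m × 254.7 = 2.9777×10⁻⁴ m = 0.29777 mm
difference = 6.2863 − 0.29777 = 5.98853 mm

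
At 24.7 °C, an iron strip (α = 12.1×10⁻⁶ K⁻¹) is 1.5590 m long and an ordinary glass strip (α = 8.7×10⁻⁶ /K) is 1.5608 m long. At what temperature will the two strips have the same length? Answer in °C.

L₁(1 + α₁ΔT) = L₂(1 + α₂ΔT) ⇒ ΔT = (L₂ − L₁)/(α₁L₁ − α₂L₂)
L₂ − L₁ = 1.5608 − 1.5590 = 1.80×10⁻³ m
α₁L₁ − α₂L₂ = 12.1×10⁻⁶×1.5590 − 8.7×10⁻⁶×1.5608 = 5.28494×10⁻⁶ m/K
ΔT = 1.80×10⁻³ / 5.28494×10⁻⁶ = 340.590 K
T = 24.7 + 340.590 = 365.290 °C

T = 365.3 °C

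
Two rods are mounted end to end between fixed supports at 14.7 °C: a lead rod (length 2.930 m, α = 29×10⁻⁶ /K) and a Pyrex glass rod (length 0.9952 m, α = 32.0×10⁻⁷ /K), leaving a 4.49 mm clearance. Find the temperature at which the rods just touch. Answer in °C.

T = 65.6 °C

Gap closes when ΔL₁ + ΔL₂ = 4.49 mm = 4.49×10⁻³ m
(α₁L₁ + α₂L₂)ΔT = g
α₁L₁ + α₂L₂ = 29×10⁻⁶×2.930 + 32.0×10⁻⁷×0.9952 = 8.815464×10⁻⁵ m/K
ΔT = 4.49×10⁻³ / 8.815464×10⁻⁵ = 50.933 K
T = 14.7 + 50.933 = 65.633 °C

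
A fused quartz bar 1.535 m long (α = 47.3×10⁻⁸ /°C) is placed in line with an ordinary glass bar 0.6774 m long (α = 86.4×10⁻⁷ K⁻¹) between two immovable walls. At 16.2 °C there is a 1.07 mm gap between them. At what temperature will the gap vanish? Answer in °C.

T = 179 °C

Gap closes when ΔL₁ + ΔL₂ = 1.07 mm = 1.07×10⁻³ m
(α₁L₁ + α₂L₂)ΔT = g
α₁L₁ + α₂L₂ = 47.3×10⁻⁸×1.535 + 86.4×10⁻⁷×0.6774 = 6.578791×10⁻⁶ m/K
ΔT = 1.07×10⁻³ / 6.578791×10⁻⁶ = 162.64 K
T = 16.2 + 162.64 = 178.84 °C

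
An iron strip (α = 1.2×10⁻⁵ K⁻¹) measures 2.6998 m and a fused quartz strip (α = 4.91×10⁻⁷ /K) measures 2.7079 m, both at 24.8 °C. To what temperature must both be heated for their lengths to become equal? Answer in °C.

T = 285.5 °C

L₁(1 + α₁ΔT) = L₂(1 + α₂ΔT) ⇒ ΔT = (L₂ − L₁)/(α₁L₁ − α₂L₂)
L₂ − L₁ = 2.7079 − 2.6998 = 8.10×10⁻³ m
α₁L₁ − α₂L₂ = 1.2×10⁻⁵×2.6998 − 4.91×10⁻⁷×2.7079 = 3.10680211×10⁻⁵ m/K
ΔT = 8.10×10⁻³ / 3.10680211×10⁻⁵ = 260.718 K
T = 24.8 + 260.718 = 285.518 °C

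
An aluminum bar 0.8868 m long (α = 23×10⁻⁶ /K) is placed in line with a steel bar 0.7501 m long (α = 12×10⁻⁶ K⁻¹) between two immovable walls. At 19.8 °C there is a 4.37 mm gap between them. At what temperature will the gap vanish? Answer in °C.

T = 168 °C

Gap closes when ΔL₁ + ΔL₂ = 4.37 mm = 4.37×10⁻³ m
(α₁L₁ + α₂L₂)ΔT = g
α₁L₁ + α₂L₂ = 23×10⁻⁶×0.8868 + 12×10⁻⁶×0.7501 = 2.93976×10⁻⁵ m/K
ΔT = 4.37×10⁻³ / 2.93976×10⁻⁵ = 148.65 K
T = 19.8 + 148.65 = 168.45 °C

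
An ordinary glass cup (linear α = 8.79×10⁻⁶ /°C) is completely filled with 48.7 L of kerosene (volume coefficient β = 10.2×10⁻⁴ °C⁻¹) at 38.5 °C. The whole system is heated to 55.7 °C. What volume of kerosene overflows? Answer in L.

The cup also expands: β_container ≈ 3α = 2.637×10⁻⁵ /K
Net overflow = V₀(β_liq − 3α_cont)ΔT
β − 3α = 1.02×10⁻³ − 2.637×10⁻⁵ = 9.9363×10⁻⁴ /K; ΔT = 17.2 K
ΔV = 48.7 × 9.9363×10⁻⁴ × 17.2 = 0.832 L

0.832 L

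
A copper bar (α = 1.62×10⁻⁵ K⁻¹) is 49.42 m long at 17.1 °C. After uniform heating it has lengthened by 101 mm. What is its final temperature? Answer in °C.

T = 143 °C

ΔL = αL₀ΔT ⇒ ΔT = ΔL / (αL₀)
ΔT = 101×10⁻³ m / (1.62×10⁻⁵ × 49.42 m) = 126.15 K
T = 17.1 + 126.15 = 143.25 °C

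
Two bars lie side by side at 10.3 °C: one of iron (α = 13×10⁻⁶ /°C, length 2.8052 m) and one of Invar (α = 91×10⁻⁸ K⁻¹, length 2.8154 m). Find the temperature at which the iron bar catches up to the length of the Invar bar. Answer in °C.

L₁(1 + α₁ΔT) = L₂(1 + α₂ΔT) ⇒ ΔT = (L₂ − L₁)/(α₁L₁ − α₂L₂)
L₂ − L₁ = 2.8154 − 2.8052 = 1.02×10⁻² m
α₁L₁ − α₂L₂ = 13×10⁻⁶×2.8052 − 91×10⁻⁸×2.8154 = 3.3905586×10⁻⁵ m/K
ΔT = 1.02×10⁻² / 3.3905586×10⁻⁵ = 300.835 K
T = 10.3 + 300.835 = 311.135 °C

T = 311.1 °C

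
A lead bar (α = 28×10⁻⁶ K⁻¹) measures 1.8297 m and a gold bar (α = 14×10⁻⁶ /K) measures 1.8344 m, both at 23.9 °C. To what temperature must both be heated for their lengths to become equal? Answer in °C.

T = 207.9 °C

Equal length when α₁L₁ΔT − α₂L₂ΔT = L₂ − L₁ = 4.70×10⁻³ m
α₁L₁ = 5.12316×10⁻⁵, α₂L₂ = 2.56816×10⁻⁵ → Δ(αL) = 2.555×10⁻⁵ m/K
ΔT = 4.70×10⁻³ / 2.555×10⁻⁵ = 183.953 K, so T = 23.9 + 183.953 = 207.853 °C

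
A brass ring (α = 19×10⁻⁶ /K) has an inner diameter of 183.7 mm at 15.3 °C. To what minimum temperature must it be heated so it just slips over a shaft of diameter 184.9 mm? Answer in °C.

T = 359 °C

Required Δd = 184.9 − 183.7 = 1.2 mm
Δd = αd₀ΔT ⇒ ΔT = Δd/(αd₀) = 1.2 / (19×10⁻⁶ × 183.7) = 343.81 K
T_min = 15.3 + 343.81 = 359.11 °C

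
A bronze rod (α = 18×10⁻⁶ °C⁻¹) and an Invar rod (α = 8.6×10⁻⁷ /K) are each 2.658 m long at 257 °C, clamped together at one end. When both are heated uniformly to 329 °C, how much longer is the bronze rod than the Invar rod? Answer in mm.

3.28 mm

ΔT = 72 K
bronze: ΔL = 18×10⁻⁶ × 2.658 m × 72 = 3.4448×10⁻³ m = 3.4448 mm
Invar: ΔL = 8.6×10⁻⁷ × 2.658 m × 72 = 1.6458×10⁻⁴ m = 0.16458 mm
difference = 3.4448 − 0.16458 = 3.28022 mm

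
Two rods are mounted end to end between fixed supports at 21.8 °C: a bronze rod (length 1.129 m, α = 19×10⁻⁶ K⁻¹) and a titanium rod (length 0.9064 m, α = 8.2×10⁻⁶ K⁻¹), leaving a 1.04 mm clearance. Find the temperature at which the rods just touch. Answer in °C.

T = 57.8 °C

α₁L₁ = 2.1451×10⁻⁵ m/K, α₂L₂ = 7.43248×10⁻⁶ m/K → total 2.888348×10⁻⁵ m/K
ΔT = g/(α₁L₁+α₂L₂) = 1.04×10⁻³ / 2.888348×10⁻⁵ = 36.007 K
T = 21.8 + 36.007 = 57.807 °C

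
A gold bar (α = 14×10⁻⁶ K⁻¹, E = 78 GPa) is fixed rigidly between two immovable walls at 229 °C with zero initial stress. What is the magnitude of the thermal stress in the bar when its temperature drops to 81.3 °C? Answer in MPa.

Fully constrained: the free strain ε = αΔT is blocked, so σ = Eε = EαΔT.
|ΔT| = 147.7 K
σ = 78.0×10⁹ × 14×10⁻⁶ × 147.7 = 1.61×10⁸ Pa

σ = 161 MPa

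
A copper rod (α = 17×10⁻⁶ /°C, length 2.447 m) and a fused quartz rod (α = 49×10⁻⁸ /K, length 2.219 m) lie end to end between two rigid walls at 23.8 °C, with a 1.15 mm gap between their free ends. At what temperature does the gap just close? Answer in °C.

T = 50.7 °C

Gap closes when ΔL₁ + ΔL₂ = 1.15 mm = 1.15×10⁻³ m
(α₁L₁ + α₂L₂)ΔT = g
α₁L₁ + α₂L₂ = 17×10⁻⁶×2.447 + 49×10⁻⁸×2.219 = 4.268631×10⁻⁵ m/K
ΔT = 1.15×10⁻³ / 4.268631×10⁻⁵ = 26.941 K
T = 23.8 + 26.941 = 50.741 °C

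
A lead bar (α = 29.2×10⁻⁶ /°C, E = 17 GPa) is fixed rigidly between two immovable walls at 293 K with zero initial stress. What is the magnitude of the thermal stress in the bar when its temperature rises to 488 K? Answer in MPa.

Fully constrained: the free strain ε = αΔT is blocked, so σ = Eε = EαΔT.
|ΔT| = 195 K
σ = 17.0×10⁹ × 29.2×10⁻⁶ × 195 = 9.68×10⁷ Pa

σ = 96.8 MPa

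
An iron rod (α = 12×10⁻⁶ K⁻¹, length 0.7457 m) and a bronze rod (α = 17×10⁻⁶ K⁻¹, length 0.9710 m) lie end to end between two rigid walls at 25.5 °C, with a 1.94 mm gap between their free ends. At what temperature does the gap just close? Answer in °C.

T = 102 °C

α₁L₁ = 8.9484×10⁻⁶ m/K, α₂L₂ = 1.6507×10⁻⁵ m/K → total 2.54554×10⁻⁵ m/K
ΔT = g/(α₁L₁+α₂L₂) = 1.94×10⁻³ / 2.54554×10⁻⁵ = 76.21 K
T = 25.5 + 76.21 = 101.71 °C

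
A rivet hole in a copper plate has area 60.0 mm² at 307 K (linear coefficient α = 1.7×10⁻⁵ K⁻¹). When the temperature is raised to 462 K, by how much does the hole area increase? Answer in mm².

Area coefficient ≈ 2α; |ΔT| = 155 K
ΔA = 2αA₀ΔT = 2(1.7×10⁻⁵)(60.0)(155) = 0.316 mm²

ΔA = 0.316 mm²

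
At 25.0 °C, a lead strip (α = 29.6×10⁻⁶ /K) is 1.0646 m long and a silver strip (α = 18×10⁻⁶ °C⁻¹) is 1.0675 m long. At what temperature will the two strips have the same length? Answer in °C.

L₁(1 + α₁ΔT) = L₂(1 + α₂ΔT) ⇒ ΔT = (L₂ − L₁)/(α₁L₁ − α₂L₂)
L₂ − L₁ = 1.0675 − 1.0646 = 2.90×10⁻³ m
α₁L₁ − α₂L₂ = 29.6×10⁻⁶×1.0646 − 18×10⁻⁶×1.0675 = 1.229716×10⁻⁵ m/K
ΔT = 2.90×10⁻³ / 1.229716×10⁻⁵ = 235.827 K
T = 25.0 + 235.827 = 260.827 °C

T = 260.8 °C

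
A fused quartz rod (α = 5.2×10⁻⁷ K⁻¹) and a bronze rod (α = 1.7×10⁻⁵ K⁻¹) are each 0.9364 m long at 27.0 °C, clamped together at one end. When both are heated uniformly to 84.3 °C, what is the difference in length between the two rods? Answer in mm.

0.884 mm

ΔT = 57.3 K
fused quartz: ΔL = 5.2×10⁻⁷ × 0.9364 m × 57.3 = 2.7901×10⁻⁵ m = 0.027901 mm
bronze: ΔL = 1.7×10⁻⁵ × 0.9364 m × 57.3 = 9.1215×10⁻⁴ m = 0.91215 mm
difference = 0.91215 − 0.027901 = 0.884249 mm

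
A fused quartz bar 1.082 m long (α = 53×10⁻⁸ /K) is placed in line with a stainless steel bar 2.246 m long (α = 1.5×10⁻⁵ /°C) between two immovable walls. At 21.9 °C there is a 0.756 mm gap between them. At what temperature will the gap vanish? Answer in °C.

Gap closes when ΔL₁ + ΔL₂ = 0.756 mm = 7.56×10⁻⁴ m
(α₁L₁ + α₂L₂)ΔT = g
α₁L₁ + α₂L₂ = 53×10⁻⁸×1.082 + 1.5×10⁻⁵×2.246 = 3.426346×10⁻⁵ m/K
ΔT = 7.56×10⁻⁴ / 3.426346×10⁻⁵ = 22.064 K
T = 21.9 + 22.064 = 43.964 °C

T = 44.0 °C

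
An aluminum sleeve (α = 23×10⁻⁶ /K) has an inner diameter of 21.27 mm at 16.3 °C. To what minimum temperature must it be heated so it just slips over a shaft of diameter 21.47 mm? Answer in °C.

Required Δd = 21.47 − 21.27 = 0.20 mm
Δd = αd₀ΔT ⇒ ΔT = Δd/(αd₀) = 0.20 / (23×10⁻⁶ × 21.27) = 408.82 K
T_min = 16.3 + 408.82 = 425.12 °C

T = 425 °C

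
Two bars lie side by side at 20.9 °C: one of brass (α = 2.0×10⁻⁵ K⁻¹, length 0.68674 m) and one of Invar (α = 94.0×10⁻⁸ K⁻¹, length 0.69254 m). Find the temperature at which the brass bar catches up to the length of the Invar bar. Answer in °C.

L₁(1 + α₁ΔT) = L₂(1 + α₂ΔT) ⇒ ΔT = (L₂ − L₁)/(α₁L₁ − α₂L₂)
L₂ − L₁ = 0.69254 − 0.68674 = 5.80×10⁻³ m
α₁L₁ − α₂L₂ = 2.0×10⁻⁵×0.68674 − 94.0×10⁻⁸×0.69254 = 1.30838124×10⁻⁵ m/K
ΔT = 5.80×10⁻³ / 1.30838124×10⁻⁵ = 443.296 K
T = 20.9 + 443.296 = 464.196 °C

T = 464.2 °C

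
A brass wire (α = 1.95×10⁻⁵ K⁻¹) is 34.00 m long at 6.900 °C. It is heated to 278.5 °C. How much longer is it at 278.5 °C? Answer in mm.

|ΔT| = |278.5 − 6.900| = 271.600 K
ΔL = αL₀ΔT = (1.95×10⁻⁵)(34.00)(271.600) = 1.80×10⁻¹ m

ΔL = 180 mm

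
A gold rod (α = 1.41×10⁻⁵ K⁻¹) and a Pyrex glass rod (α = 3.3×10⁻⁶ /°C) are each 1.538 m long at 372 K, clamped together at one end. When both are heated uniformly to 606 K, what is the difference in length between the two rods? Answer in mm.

3.89 mm

ΔT = 234 K
gold: ΔL = 1.41×10⁻⁵ × 1.538 m × 234 = 5.0745×10⁻³ m = 5.0745 mm
Pyrex glass: ΔL = 3.3×10⁻⁶ × 1.538 m × 234 = 1.1876×10⁻³ m = 1.1876 mm
difference = 5.0745 − 1.1876 = 3.8869 mm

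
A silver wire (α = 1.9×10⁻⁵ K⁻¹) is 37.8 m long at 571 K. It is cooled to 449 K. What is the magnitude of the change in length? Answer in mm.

|ΔT| = |449 − 571| = 122 K
ΔL = αL₀ΔT = (1.9×10⁻⁵)(37.8)(122) = 8.76×10⁻² m

ΔL = 87.6 mm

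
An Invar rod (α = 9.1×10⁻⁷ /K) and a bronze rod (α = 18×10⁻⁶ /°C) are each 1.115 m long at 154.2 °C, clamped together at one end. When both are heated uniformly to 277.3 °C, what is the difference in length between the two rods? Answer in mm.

2.35 mm

ΔT = 123.1 K
Invar: ΔL = 9.1×10⁻⁷ × 1.115 m × 123.1 = 1.2490×10⁻⁴ m = 0.12490 mm
bronze: ΔL = 18×10⁻⁶ × 1.115 m × 123.1 = 2.4706×10⁻³ m = 2.4706 mm
difference = 2.4706 − 0.12490 = 2.3457 mm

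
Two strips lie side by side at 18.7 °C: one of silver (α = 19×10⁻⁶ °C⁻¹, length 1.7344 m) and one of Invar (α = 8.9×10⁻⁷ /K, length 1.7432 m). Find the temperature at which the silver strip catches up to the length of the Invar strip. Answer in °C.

T = 298.9 °C

Equal length when α₁L₁ΔT − α₂L₂ΔT = L₂ − L₁ = 8.80×10⁻³ m
α₁L₁ = 3.29536×10⁻⁵, α₂L₂ = 1.551448×10⁻⁶ → Δ(αL) = 3.1402152×10⁻⁵ m/K
ΔT = 8.80×10⁻³ / 3.1402152×10⁻⁵ = 280.236 K, so T = 18.7 + 280.236 = 298.936 °C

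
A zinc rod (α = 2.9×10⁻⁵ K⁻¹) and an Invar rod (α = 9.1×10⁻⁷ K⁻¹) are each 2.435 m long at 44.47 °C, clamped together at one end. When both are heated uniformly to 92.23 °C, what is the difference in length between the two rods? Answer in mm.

3.27 mm

ΔT = 47.76 K
zinc: ΔL = 2.9×10⁻⁵ × 2.435 m × 47.76 = 3.3726×10⁻³ m = 3.3726 mm
Invar: ΔL = 9.1×10⁻⁷ × 2.435 m × 47.76 = 1.0583×10⁻⁴ m = 0.10583 mm
difference = 3.3726 − 0.10583 = 3.26677 mm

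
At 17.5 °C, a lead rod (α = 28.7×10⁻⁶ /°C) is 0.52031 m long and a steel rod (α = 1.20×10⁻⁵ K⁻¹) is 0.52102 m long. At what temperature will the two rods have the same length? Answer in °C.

T = 99.29 °C

Equal length when α₁L₁ΔT − α₂L₂ΔT = L₂ − L₁ = 7.10×10⁻⁴ m
α₁L₁ = 1.4932897×10⁻⁵, α₂L₂ = 6.25224×10⁻⁶ → Δ(αL) = 8.680657×10⁻⁶ m/K
ΔT = 7.10×10⁻⁴ / 8.680657×10⁻⁶ = 81.7910 K, so T = 17.5 + 81.7910 = 99.2910 °C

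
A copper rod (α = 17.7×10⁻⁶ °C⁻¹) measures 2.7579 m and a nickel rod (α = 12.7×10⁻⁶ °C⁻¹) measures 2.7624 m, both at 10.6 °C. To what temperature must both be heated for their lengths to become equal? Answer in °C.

T = 338.3 °C

L₁(1 + α₁ΔT) = L₂(1 + α₂ΔT) ⇒ ΔT = (L₂ − L₁)/(α₁L₁ − α₂L₂)
L₂ − L₁ = 2.7624 − 2.7579 = 4.50×10⁻³ m
α₁L₁ − α₂L₂ = 17.7×10⁻⁶×2.7579 − 12.7×10⁻⁶×2.7624 = 1.373235×10⁻⁵ m/K
ΔT = 4.50×10⁻³ / 1.373235×10⁻⁵ = 327.693 K
T = 10.6 + 327.693 = 338.293 °C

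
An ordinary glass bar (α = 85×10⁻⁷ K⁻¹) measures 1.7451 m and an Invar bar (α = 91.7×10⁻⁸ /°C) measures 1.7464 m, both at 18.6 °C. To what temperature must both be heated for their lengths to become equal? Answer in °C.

Equal length when α₁L₁ΔT − α₂L₂ΔT = L₂ − L₁ = 1.30×10⁻³ m
α₁L₁ = 1.483335×10⁻⁵, α₂L₂ = 1.6014488×10⁻⁶ → Δ(αL) = 1.32319012×10⁻⁵ m/K
ΔT = 1.30×10⁻³ / 1.32319012×10⁻⁵ = 98.247 K, so T = 18.6 + 98.247 = 116.847 °C

T = 116.8 °C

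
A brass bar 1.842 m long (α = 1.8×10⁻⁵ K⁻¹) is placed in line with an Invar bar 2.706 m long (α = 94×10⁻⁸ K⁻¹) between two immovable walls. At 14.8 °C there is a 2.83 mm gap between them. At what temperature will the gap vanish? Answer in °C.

T = 94.1 °C

α₁L₁ = 3.3156×10⁻⁵ m/K, α₂L₂ = 2.54364×10⁻⁶ m/K → total 3.569964×10⁻⁵ m/K
ΔT = g/(α₁L₁+α₂L₂) = 2.83×10⁻³ / 3.569964×10⁻⁵ = 79.273 K
T = 14.8 + 79.273 = 94.073 °C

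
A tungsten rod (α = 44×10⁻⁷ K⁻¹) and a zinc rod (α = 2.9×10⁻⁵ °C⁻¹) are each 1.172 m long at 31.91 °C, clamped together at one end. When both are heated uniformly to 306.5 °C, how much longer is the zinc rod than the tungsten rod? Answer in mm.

ΔT = 274.59 K
tungsten: ΔL = 44×10⁻⁷ × 1.172 m × 274.59 = 1.4160×10⁻³ m = 1.4160 mm
zinc: ΔL = 2.9×10⁻⁵ × 1.172 m × 274.59 = 9.3328×10⁻³ m = 9.3328 mm
difference = 9.3328 − 1.4160 = 7.9168 mm

7.92 mm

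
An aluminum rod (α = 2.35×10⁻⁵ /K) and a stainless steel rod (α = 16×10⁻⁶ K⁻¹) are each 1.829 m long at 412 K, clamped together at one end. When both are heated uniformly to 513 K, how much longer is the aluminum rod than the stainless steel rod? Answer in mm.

ΔT = 101 K
aluminum: ΔL = 2.35×10⁻⁵ × 1.829 m × 101 = 4.3411×10⁻³ m = 4.3411 mm
stainless steel: ΔL = 16×10⁻⁶ × 1.829 m × 101 = 2.9557×10⁻³ m = 2.9557 mm
difference = 4.3411 − 2.9557 = 1.3854 mm

1.39 mm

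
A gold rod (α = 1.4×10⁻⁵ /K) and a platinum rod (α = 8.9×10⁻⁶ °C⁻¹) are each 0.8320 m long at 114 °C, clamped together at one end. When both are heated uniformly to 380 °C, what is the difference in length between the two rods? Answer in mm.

ΔT = 266 K
gold: ΔL = 1.4×10⁻⁵ × 0.8320 m × 266 = 3.0984×10⁻³ m = 3.0984 mm
platinum: ΔL = 8.9×10⁻⁶ × 0.8320 m × 266 = 1.9697×10⁻³ m = 1.9697 mm
difference = 3.0984 − 1.9697 = 1.1287 mm

1.13 mm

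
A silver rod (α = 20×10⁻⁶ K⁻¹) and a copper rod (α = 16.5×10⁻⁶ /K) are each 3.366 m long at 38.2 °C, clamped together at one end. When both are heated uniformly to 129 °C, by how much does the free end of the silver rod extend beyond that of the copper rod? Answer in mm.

ΔT = 90.8 K
silver: ΔL = 20×10⁻⁶ × 3.366 m × 90.8 = 6.1127×10⁻³ m = 6.1127 mm
copper: ΔL = 16.5×10⁻⁶ × 3.366 m × 90.8 = 5.0429×10⁻³ m = 5.0429 mm
difference = 6.1127 − 5.0429 = 1.0698 mm

1.07 mm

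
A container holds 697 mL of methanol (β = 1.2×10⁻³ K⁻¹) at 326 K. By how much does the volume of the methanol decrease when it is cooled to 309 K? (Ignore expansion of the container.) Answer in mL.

ΔV = 14.2 mL

|ΔT| = |309 − 326| = 17 K
ΔV = βV₀ΔT = (1.2×10⁻³)(697)(17) = 14.2 mL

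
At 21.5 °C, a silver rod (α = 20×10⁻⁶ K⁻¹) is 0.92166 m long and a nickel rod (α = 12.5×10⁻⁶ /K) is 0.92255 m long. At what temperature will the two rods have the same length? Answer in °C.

Equal length when α₁L₁ΔT − α₂L₂ΔT = L₂ − L₁ = 8.90×10⁻⁴ m
α₁L₁ = 1.84332×10⁻⁵, α₂L₂ = 1.1531875×10⁻⁵ → Δ(αL) = 6.901325×10⁻⁶ m/K
ΔT = 8.90×10⁻⁴ / 6.901325×10⁻⁶ = 128.961 K, so T = 21.5 + 128.961 = 150.461 °C

T = 150.5 °C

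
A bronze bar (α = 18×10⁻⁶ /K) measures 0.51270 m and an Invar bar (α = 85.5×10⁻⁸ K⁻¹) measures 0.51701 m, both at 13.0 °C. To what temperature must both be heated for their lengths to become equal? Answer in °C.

Equal length when α₁L₁ΔT − α₂L₂ΔT = L₂ − L₁ = 4.31×10⁻³ m
α₁L₁ = 9.2286×10⁻⁶, α₂L₂ = 4.4204355×10⁻⁷ → Δ(αL) = 8.78655645×10⁻⁶ m/K
ΔT = 4.31×10⁻³ / 8.78655645×10⁻⁶ = 490.522 K, so T = 13.0 + 490.522 = 503.522 °C

T = 503.5 °C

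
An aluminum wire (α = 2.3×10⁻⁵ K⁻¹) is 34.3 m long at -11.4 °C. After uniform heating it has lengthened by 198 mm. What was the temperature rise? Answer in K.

ΔL = αL₀ΔT ⇒ ΔT = ΔL / (αL₀)
ΔT = 198×10⁻³ m / (2.3×10⁻⁵ × 34.3 m) = 250.98 K

ΔT = 251 K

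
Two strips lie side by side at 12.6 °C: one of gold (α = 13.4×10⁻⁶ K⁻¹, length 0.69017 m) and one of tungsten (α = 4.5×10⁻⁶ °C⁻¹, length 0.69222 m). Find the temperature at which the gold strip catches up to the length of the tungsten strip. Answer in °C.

T = 346.8 °C

Equal length when α₁L₁ΔT − α₂L₂ΔT = L₂ − L₁ = 2.05×10⁻³ m
α₁L₁ = 9.248278×10⁻⁶, α₂L₂ = 3.11499×10⁻⁶ → Δ(αL) = 6.133288×10⁻⁶ m/K
ΔT = 2.05×10⁻³ / 6.133288×10⁻⁶ = 334.242 K, so T = 12.6 + 334.242 = 346.842 °C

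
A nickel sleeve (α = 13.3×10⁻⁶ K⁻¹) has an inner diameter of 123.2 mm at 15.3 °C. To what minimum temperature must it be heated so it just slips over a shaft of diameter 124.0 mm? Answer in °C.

T = 504 °C

Required Δd = 124.0 − 123.2 = 0.8 mm
Δd = αd₀ΔT ⇒ ΔT = Δd/(αd₀) = 0.8 / (13.3×10⁻⁶ × 123.2) = 488.23 K
T_min = 15.3 + 488.23 = 503.53 °C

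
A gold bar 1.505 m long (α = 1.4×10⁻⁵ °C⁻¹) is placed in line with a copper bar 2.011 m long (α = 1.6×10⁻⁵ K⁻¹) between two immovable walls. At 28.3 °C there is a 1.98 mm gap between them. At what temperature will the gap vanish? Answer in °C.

Gap closes when ΔL₁ + ΔL₂ = 1.98 mm = 1.98×10⁻³ m
(α₁L₁ + α₂L₂)ΔT = g
α₁L₁ + α₂L₂ = 1.4×10⁻⁵×1.505 + 1.6×10⁻⁵×2.011 = 5.3246×10⁻⁵ m/K
ΔT = 1.98×10⁻³ / 5.3246×10⁻⁵ = 37.186 K
T = 28.3 + 37.186 = 65.486 °C

T = 65.5 °C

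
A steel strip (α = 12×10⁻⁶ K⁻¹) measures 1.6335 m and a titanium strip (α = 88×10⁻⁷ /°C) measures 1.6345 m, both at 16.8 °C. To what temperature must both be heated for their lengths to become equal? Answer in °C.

T = 208.4 °C

Equal length when α₁L₁ΔT − α₂L₂ΔT = L₂ − L₁ = 1.00×10⁻³ m
α₁L₁ = 1.9602×10⁻⁵, α₂L₂ = 1.43836×10⁻⁵ → Δ(αL) = 5.2184×10⁻⁶ m/K
ΔT = 1.00×10⁻³ / 5.2184×10⁻⁶ = 191.630 K, so T = 16.8 + 191.630 = 208.430 °C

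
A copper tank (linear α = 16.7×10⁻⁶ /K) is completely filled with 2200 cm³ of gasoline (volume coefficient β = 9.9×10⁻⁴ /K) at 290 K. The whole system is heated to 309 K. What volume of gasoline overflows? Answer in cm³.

The tank also expands: β_container ≈ 3α = 5.01×10⁻⁵ /K
Net overflow = V₀(β_liq − 3α_cont)ΔT
β − 3α = 9.90×10⁻⁴ − 5.01×10⁻⁵ = 9.399×10⁻⁴ /K; ΔT = 19 K
ΔV = 2200 × 9.399×10⁻⁴ × 19 = 39.3 cm³

39.3 cm³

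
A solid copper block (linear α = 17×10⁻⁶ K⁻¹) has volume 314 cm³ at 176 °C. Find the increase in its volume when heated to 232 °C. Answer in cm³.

Isotropic solid: β ≈ 3α = 5.1×10⁻⁵ /K; ΔT = 56 K
ΔV = 3αV₀ΔT = 3(17×10⁻⁶)(314)(56) = 0.897 cm³

ΔV = 0.897 cm³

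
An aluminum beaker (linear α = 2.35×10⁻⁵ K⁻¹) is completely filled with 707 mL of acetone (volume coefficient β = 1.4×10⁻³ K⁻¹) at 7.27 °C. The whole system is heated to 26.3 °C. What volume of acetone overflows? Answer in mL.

17.9 mL

The beaker also expands: β_container ≈ 3α = 7.05×10⁻⁵ /K
Net overflow = V₀(β_liq − 3α_cont)ΔT
β − 3α = 1.40×10⁻³ − 7.05×10⁻⁵ = 1.3295×10⁻³ /K; ΔT = 19.03 K
ΔV = 707 × 1.3295×10⁻³ × 19.03 = 17.9 mL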